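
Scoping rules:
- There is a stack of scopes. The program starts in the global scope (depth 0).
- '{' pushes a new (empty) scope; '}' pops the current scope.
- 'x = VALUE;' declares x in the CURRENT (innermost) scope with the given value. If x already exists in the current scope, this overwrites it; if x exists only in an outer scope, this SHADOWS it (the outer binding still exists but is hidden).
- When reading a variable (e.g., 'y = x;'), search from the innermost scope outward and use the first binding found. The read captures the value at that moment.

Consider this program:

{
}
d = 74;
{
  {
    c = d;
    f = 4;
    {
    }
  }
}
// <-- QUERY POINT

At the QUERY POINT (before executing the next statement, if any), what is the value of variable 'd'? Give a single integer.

Step 1: enter scope (depth=1)
Step 2: exit scope (depth=0)
Step 3: declare d=74 at depth 0
Step 4: enter scope (depth=1)
Step 5: enter scope (depth=2)
Step 6: declare c=(read d)=74 at depth 2
Step 7: declare f=4 at depth 2
Step 8: enter scope (depth=3)
Step 9: exit scope (depth=2)
Step 10: exit scope (depth=1)
Step 11: exit scope (depth=0)
Visible at query point: d=74

Answer: 74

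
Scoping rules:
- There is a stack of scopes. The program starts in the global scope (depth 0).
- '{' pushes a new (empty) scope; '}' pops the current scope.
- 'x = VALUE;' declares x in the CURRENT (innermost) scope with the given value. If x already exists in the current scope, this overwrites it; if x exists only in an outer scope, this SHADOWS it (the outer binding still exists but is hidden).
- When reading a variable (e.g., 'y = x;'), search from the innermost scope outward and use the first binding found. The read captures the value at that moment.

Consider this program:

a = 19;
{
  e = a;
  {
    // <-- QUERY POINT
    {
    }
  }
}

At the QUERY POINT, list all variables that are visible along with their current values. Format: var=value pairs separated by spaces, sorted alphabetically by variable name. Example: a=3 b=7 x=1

Answer: a=19 e=19

Derivation:
Step 1: declare a=19 at depth 0
Step 2: enter scope (depth=1)
Step 3: declare e=(read a)=19 at depth 1
Step 4: enter scope (depth=2)
Visible at query point: a=19 e=19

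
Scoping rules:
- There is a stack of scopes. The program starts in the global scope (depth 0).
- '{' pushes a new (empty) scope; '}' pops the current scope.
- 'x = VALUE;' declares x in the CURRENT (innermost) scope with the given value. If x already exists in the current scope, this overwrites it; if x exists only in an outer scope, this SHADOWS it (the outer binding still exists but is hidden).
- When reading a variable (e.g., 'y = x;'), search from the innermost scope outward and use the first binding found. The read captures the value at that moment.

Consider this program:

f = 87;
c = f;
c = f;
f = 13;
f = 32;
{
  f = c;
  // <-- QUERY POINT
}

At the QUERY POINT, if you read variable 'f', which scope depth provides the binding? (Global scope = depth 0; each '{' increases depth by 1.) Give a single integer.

Answer: 1

Derivation:
Step 1: declare f=87 at depth 0
Step 2: declare c=(read f)=87 at depth 0
Step 3: declare c=(read f)=87 at depth 0
Step 4: declare f=13 at depth 0
Step 5: declare f=32 at depth 0
Step 6: enter scope (depth=1)
Step 7: declare f=(read c)=87 at depth 1
Visible at query point: c=87 f=87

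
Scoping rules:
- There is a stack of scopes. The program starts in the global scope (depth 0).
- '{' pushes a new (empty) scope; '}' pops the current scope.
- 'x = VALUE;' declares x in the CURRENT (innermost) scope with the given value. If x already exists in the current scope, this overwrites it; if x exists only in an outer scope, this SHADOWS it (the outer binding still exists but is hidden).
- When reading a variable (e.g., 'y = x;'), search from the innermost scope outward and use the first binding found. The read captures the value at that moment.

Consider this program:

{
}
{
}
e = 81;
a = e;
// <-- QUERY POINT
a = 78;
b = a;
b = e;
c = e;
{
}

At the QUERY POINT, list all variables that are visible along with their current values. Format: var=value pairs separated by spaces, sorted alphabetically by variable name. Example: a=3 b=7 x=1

Step 1: enter scope (depth=1)
Step 2: exit scope (depth=0)
Step 3: enter scope (depth=1)
Step 4: exit scope (depth=0)
Step 5: declare e=81 at depth 0
Step 6: declare a=(read e)=81 at depth 0
Visible at query point: a=81 e=81

Answer: a=81 e=81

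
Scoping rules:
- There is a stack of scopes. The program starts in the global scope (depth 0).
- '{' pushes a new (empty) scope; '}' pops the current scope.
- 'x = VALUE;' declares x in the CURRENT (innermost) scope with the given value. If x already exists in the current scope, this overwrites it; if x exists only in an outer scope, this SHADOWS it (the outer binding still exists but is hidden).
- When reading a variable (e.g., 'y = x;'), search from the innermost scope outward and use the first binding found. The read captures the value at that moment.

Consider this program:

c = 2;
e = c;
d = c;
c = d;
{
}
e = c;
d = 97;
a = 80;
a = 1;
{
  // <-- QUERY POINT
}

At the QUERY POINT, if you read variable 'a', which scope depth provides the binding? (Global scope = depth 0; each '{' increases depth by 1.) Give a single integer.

Step 1: declare c=2 at depth 0
Step 2: declare e=(read c)=2 at depth 0
Step 3: declare d=(read c)=2 at depth 0
Step 4: declare c=(read d)=2 at depth 0
Step 5: enter scope (depth=1)
Step 6: exit scope (depth=0)
Step 7: declare e=(read c)=2 at depth 0
Step 8: declare d=97 at depth 0
Step 9: declare a=80 at depth 0
Step 10: declare a=1 at depth 0
Step 11: enter scope (depth=1)
Visible at query point: a=1 c=2 d=97 e=2

Answer: 0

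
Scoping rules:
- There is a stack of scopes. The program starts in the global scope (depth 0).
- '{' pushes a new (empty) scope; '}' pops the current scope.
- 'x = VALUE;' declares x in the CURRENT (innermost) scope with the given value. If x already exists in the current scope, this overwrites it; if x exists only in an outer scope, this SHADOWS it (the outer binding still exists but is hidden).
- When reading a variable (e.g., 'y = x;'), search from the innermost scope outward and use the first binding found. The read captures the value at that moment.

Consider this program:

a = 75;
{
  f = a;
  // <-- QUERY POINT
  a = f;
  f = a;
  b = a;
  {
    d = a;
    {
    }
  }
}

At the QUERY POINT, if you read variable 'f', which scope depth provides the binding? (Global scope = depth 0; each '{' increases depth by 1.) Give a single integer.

Answer: 1

Derivation:
Step 1: declare a=75 at depth 0
Step 2: enter scope (depth=1)
Step 3: declare f=(read a)=75 at depth 1
Visible at query point: a=75 f=75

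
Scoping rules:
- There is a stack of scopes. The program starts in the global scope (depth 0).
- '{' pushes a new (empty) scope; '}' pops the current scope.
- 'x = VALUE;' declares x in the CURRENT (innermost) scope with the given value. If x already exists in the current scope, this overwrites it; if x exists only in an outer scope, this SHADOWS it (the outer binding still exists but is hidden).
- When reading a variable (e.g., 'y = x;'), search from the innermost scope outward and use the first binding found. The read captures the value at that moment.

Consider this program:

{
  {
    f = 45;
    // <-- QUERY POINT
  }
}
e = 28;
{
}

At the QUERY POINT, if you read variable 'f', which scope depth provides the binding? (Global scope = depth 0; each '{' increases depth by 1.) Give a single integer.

Answer: 2

Derivation:
Step 1: enter scope (depth=1)
Step 2: enter scope (depth=2)
Step 3: declare f=45 at depth 2
Visible at query point: f=45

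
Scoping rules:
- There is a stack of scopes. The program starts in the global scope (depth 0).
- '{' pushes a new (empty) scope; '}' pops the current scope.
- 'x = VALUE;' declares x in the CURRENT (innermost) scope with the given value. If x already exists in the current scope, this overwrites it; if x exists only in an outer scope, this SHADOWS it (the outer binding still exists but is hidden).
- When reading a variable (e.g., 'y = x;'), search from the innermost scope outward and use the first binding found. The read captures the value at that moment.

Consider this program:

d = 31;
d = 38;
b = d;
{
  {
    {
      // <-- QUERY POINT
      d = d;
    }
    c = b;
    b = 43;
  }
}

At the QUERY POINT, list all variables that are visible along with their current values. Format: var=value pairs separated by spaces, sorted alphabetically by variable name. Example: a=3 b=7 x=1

Answer: b=38 d=38

Derivation:
Step 1: declare d=31 at depth 0
Step 2: declare d=38 at depth 0
Step 3: declare b=(read d)=38 at depth 0
Step 4: enter scope (depth=1)
Step 5: enter scope (depth=2)
Step 6: enter scope (depth=3)
Visible at query point: b=38 d=38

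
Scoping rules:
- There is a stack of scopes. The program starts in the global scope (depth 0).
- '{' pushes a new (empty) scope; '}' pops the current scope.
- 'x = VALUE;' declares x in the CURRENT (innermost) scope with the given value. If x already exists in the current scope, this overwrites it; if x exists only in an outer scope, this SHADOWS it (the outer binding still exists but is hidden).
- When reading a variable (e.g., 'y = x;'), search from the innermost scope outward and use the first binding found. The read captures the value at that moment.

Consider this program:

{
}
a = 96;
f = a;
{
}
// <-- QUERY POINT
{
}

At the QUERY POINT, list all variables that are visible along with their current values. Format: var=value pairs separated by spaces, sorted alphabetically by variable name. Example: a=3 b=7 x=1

Step 1: enter scope (depth=1)
Step 2: exit scope (depth=0)
Step 3: declare a=96 at depth 0
Step 4: declare f=(read a)=96 at depth 0
Step 5: enter scope (depth=1)
Step 6: exit scope (depth=0)
Visible at query point: a=96 f=96

Answer: a=96 f=96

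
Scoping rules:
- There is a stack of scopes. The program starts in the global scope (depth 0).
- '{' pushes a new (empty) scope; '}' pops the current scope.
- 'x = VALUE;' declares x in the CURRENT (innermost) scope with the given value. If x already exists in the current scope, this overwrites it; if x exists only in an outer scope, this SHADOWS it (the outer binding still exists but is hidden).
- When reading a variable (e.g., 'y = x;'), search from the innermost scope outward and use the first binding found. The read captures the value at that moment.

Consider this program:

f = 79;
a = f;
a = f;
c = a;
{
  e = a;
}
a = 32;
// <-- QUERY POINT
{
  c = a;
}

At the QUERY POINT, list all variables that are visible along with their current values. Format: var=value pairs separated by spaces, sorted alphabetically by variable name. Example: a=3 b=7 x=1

Answer: a=32 c=79 f=79

Derivation:
Step 1: declare f=79 at depth 0
Step 2: declare a=(read f)=79 at depth 0
Step 3: declare a=(read f)=79 at depth 0
Step 4: declare c=(read a)=79 at depth 0
Step 5: enter scope (depth=1)
Step 6: declare e=(read a)=79 at depth 1
Step 7: exit scope (depth=0)
Step 8: declare a=32 at depth 0
Visible at query point: a=32 c=79 f=79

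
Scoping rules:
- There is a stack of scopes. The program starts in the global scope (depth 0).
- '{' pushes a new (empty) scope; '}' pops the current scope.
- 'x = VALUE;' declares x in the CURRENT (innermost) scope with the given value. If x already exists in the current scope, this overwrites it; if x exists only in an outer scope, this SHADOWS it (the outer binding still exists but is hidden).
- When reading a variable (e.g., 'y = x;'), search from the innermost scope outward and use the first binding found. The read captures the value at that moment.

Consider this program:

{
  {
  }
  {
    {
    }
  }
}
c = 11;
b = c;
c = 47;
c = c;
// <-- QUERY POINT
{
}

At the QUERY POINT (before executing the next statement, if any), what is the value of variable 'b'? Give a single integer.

Answer: 11

Derivation:
Step 1: enter scope (depth=1)
Step 2: enter scope (depth=2)
Step 3: exit scope (depth=1)
Step 4: enter scope (depth=2)
Step 5: enter scope (depth=3)
Step 6: exit scope (depth=2)
Step 7: exit scope (depth=1)
Step 8: exit scope (depth=0)
Step 9: declare c=11 at depth 0
Step 10: declare b=(read c)=11 at depth 0
Step 11: declare c=47 at depth 0
Step 12: declare c=(read c)=47 at depth 0
Visible at query point: b=11 c=47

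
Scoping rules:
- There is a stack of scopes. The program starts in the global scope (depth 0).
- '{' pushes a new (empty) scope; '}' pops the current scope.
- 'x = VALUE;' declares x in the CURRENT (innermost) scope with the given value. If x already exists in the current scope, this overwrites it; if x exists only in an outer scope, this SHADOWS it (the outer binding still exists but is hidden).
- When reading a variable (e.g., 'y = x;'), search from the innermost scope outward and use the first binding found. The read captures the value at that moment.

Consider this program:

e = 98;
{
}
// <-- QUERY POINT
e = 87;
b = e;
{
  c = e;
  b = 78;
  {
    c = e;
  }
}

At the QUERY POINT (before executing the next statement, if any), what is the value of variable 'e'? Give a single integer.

Step 1: declare e=98 at depth 0
Step 2: enter scope (depth=1)
Step 3: exit scope (depth=0)
Visible at query point: e=98

Answer: 98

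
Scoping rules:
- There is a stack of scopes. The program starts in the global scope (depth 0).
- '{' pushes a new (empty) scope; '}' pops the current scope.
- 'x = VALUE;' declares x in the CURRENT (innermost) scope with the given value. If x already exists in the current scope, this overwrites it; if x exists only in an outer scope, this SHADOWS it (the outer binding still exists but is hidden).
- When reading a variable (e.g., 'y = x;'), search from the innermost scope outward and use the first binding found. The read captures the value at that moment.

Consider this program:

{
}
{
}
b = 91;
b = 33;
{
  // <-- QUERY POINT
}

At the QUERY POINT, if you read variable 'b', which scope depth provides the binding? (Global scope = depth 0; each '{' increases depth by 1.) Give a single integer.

Step 1: enter scope (depth=1)
Step 2: exit scope (depth=0)
Step 3: enter scope (depth=1)
Step 4: exit scope (depth=0)
Step 5: declare b=91 at depth 0
Step 6: declare b=33 at depth 0
Step 7: enter scope (depth=1)
Visible at query point: b=33

Answer: 0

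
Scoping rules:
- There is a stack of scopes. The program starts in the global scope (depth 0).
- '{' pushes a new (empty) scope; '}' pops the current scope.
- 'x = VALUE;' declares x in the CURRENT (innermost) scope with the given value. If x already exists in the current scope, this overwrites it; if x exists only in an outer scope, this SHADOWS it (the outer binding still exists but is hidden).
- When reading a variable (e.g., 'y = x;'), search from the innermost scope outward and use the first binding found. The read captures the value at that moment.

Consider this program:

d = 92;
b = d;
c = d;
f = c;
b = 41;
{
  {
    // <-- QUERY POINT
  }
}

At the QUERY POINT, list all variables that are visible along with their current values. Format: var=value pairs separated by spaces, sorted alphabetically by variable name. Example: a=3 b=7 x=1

Answer: b=41 c=92 d=92 f=92

Derivation:
Step 1: declare d=92 at depth 0
Step 2: declare b=(read d)=92 at depth 0
Step 3: declare c=(read d)=92 at depth 0
Step 4: declare f=(read c)=92 at depth 0
Step 5: declare b=41 at depth 0
Step 6: enter scope (depth=1)
Step 7: enter scope (depth=2)
Visible at query point: b=41 c=92 d=92 f=92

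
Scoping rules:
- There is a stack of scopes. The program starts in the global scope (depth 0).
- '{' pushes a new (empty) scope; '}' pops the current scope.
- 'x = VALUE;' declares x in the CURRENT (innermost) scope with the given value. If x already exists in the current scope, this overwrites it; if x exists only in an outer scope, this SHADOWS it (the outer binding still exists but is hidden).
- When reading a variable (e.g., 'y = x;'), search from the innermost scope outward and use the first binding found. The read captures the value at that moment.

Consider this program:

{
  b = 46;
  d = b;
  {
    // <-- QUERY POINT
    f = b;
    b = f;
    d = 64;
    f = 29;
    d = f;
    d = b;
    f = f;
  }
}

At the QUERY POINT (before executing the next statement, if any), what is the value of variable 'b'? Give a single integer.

Step 1: enter scope (depth=1)
Step 2: declare b=46 at depth 1
Step 3: declare d=(read b)=46 at depth 1
Step 4: enter scope (depth=2)
Visible at query point: b=46 d=46

Answer: 46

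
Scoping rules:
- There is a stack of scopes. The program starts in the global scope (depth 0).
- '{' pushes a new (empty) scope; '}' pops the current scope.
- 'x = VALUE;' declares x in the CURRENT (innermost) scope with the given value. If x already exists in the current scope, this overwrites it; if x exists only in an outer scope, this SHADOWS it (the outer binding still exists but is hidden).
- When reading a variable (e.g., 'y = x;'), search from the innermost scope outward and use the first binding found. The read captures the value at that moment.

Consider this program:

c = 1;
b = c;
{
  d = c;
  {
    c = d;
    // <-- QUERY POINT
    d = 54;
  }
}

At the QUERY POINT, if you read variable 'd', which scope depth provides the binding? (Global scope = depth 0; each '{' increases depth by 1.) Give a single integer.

Answer: 1

Derivation:
Step 1: declare c=1 at depth 0
Step 2: declare b=(read c)=1 at depth 0
Step 3: enter scope (depth=1)
Step 4: declare d=(read c)=1 at depth 1
Step 5: enter scope (depth=2)
Step 6: declare c=(read d)=1 at depth 2
Visible at query point: b=1 c=1 d=1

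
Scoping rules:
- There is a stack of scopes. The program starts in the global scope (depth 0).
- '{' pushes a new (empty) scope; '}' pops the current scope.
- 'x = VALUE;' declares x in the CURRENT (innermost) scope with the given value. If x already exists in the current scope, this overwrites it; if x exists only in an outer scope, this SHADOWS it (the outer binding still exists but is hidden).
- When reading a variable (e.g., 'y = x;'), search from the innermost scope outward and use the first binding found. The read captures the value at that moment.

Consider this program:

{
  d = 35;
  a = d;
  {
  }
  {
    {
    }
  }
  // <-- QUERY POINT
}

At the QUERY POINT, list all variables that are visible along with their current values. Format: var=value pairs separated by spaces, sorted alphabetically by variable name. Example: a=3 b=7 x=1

Answer: a=35 d=35

Derivation:
Step 1: enter scope (depth=1)
Step 2: declare d=35 at depth 1
Step 3: declare a=(read d)=35 at depth 1
Step 4: enter scope (depth=2)
Step 5: exit scope (depth=1)
Step 6: enter scope (depth=2)
Step 7: enter scope (depth=3)
Step 8: exit scope (depth=2)
Step 9: exit scope (depth=1)
Visible at query point: a=35 d=35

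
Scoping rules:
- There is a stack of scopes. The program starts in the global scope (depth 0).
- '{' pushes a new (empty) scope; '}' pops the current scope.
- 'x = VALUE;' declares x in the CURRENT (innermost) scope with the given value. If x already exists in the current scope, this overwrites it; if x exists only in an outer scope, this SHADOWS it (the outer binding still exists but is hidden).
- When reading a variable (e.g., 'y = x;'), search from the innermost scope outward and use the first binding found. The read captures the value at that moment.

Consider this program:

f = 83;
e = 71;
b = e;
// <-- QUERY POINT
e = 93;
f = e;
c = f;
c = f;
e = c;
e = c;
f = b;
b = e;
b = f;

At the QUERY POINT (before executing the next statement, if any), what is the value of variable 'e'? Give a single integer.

Step 1: declare f=83 at depth 0
Step 2: declare e=71 at depth 0
Step 3: declare b=(read e)=71 at depth 0
Visible at query point: b=71 e=71 f=83

Answer: 71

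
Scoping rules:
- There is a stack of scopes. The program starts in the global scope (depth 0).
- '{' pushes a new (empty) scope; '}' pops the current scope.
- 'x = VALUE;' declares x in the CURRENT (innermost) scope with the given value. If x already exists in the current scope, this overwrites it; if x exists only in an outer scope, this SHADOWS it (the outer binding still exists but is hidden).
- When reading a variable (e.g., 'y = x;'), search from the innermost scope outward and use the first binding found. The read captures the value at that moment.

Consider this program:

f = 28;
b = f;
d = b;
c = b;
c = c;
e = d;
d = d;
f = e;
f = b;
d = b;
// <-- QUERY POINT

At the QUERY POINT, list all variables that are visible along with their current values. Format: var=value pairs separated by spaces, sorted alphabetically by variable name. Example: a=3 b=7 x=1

Step 1: declare f=28 at depth 0
Step 2: declare b=(read f)=28 at depth 0
Step 3: declare d=(read b)=28 at depth 0
Step 4: declare c=(read b)=28 at depth 0
Step 5: declare c=(read c)=28 at depth 0
Step 6: declare e=(read d)=28 at depth 0
Step 7: declare d=(read d)=28 at depth 0
Step 8: declare f=(read e)=28 at depth 0
Step 9: declare f=(read b)=28 at depth 0
Step 10: declare d=(read b)=28 at depth 0
Visible at query point: b=28 c=28 d=28 e=28 f=28

Answer: b=28 c=28 d=28 e=28 f=28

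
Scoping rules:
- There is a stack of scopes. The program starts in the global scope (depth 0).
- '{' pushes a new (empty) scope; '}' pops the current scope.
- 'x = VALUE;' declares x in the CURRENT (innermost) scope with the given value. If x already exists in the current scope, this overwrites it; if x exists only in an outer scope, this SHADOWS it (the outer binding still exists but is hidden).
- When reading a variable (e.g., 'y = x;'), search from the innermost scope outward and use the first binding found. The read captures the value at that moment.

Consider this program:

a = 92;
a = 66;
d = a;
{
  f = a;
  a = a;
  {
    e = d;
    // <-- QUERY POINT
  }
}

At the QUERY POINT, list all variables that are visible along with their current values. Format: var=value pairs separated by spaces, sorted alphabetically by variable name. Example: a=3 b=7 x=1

Answer: a=66 d=66 e=66 f=66

Derivation:
Step 1: declare a=92 at depth 0
Step 2: declare a=66 at depth 0
Step 3: declare d=(read a)=66 at depth 0
Step 4: enter scope (depth=1)
Step 5: declare f=(read a)=66 at depth 1
Step 6: declare a=(read a)=66 at depth 1
Step 7: enter scope (depth=2)
Step 8: declare e=(read d)=66 at depth 2
Visible at query point: a=66 d=66 e=66 f=66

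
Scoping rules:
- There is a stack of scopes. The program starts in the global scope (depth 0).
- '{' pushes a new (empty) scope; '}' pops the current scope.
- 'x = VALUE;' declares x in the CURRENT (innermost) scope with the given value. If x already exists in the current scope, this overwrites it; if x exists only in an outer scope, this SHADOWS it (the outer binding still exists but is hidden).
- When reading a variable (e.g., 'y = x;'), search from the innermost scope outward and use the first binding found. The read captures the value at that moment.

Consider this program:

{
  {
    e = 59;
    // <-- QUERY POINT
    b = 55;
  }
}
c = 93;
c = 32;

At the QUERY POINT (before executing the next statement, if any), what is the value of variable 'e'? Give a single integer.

Answer: 59

Derivation:
Step 1: enter scope (depth=1)
Step 2: enter scope (depth=2)
Step 3: declare e=59 at depth 2
Visible at query point: e=59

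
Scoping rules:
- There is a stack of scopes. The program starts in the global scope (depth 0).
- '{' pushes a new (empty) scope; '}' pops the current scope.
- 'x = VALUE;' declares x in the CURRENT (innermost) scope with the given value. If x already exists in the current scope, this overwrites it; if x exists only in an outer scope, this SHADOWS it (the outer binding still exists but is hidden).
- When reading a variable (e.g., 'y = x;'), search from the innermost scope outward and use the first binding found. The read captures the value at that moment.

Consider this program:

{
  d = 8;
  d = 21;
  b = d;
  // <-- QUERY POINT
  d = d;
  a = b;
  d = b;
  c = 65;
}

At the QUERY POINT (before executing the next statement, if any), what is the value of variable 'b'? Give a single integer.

Step 1: enter scope (depth=1)
Step 2: declare d=8 at depth 1
Step 3: declare d=21 at depth 1
Step 4: declare b=(read d)=21 at depth 1
Visible at query point: b=21 d=21

Answer: 21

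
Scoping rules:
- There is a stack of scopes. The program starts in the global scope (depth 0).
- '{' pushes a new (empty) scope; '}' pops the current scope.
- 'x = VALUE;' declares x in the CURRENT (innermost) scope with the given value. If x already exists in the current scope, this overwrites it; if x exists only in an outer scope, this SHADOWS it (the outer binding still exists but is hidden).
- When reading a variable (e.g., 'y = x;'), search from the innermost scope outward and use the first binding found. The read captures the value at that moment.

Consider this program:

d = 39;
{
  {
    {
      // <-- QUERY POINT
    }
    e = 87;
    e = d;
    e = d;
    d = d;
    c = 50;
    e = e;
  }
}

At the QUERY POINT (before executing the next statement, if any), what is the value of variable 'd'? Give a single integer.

Step 1: declare d=39 at depth 0
Step 2: enter scope (depth=1)
Step 3: enter scope (depth=2)
Step 4: enter scope (depth=3)
Visible at query point: d=39

Answer: 39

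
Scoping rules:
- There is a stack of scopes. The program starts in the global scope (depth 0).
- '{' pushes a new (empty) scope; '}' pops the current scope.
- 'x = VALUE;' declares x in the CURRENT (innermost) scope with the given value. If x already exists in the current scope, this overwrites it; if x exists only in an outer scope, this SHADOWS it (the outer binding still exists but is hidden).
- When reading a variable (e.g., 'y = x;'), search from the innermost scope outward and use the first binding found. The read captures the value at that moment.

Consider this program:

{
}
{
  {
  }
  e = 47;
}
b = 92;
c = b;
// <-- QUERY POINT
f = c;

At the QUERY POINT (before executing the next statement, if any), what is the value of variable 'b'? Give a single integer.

Answer: 92

Derivation:
Step 1: enter scope (depth=1)
Step 2: exit scope (depth=0)
Step 3: enter scope (depth=1)
Step 4: enter scope (depth=2)
Step 5: exit scope (depth=1)
Step 6: declare e=47 at depth 1
Step 7: exit scope (depth=0)
Step 8: declare b=92 at depth 0
Step 9: declare c=(read b)=92 at depth 0
Visible at query point: b=92 c=92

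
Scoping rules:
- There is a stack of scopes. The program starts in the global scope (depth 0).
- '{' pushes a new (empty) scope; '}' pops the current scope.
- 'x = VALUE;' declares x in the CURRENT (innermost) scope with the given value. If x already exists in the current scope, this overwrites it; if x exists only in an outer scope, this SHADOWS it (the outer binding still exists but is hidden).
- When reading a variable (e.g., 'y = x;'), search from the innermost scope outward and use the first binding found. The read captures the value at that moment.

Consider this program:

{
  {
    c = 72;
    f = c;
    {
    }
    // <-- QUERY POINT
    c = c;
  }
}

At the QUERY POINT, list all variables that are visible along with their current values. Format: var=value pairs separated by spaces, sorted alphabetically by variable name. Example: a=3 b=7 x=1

Step 1: enter scope (depth=1)
Step 2: enter scope (depth=2)
Step 3: declare c=72 at depth 2
Step 4: declare f=(read c)=72 at depth 2
Step 5: enter scope (depth=3)
Step 6: exit scope (depth=2)
Visible at query point: c=72 f=72

Answer: c=72 f=72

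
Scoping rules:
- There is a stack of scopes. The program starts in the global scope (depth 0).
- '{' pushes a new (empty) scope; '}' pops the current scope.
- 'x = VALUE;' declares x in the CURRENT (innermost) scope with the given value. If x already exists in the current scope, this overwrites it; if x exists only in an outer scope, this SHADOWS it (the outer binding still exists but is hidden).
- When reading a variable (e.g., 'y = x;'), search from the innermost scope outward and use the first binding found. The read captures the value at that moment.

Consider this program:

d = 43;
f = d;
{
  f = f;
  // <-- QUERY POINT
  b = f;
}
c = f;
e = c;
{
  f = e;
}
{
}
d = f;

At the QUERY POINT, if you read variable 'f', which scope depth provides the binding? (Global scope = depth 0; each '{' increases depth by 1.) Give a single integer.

Step 1: declare d=43 at depth 0
Step 2: declare f=(read d)=43 at depth 0
Step 3: enter scope (depth=1)
Step 4: declare f=(read f)=43 at depth 1
Visible at query point: d=43 f=43

Answer: 1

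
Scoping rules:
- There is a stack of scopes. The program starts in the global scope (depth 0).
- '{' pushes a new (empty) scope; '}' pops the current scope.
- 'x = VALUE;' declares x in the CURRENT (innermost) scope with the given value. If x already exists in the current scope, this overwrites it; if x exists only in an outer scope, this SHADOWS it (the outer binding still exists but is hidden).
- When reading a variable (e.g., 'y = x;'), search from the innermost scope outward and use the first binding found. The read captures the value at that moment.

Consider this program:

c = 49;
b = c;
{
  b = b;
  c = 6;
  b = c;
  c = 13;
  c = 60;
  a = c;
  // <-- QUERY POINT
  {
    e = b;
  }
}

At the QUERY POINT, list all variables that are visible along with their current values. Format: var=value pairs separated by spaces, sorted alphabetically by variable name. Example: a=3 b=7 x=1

Step 1: declare c=49 at depth 0
Step 2: declare b=(read c)=49 at depth 0
Step 3: enter scope (depth=1)
Step 4: declare b=(read b)=49 at depth 1
Step 5: declare c=6 at depth 1
Step 6: declare b=(read c)=6 at depth 1
Step 7: declare c=13 at depth 1
Step 8: declare c=60 at depth 1
Step 9: declare a=(read c)=60 at depth 1
Visible at query point: a=60 b=6 c=60

Answer: a=60 b=6 c=60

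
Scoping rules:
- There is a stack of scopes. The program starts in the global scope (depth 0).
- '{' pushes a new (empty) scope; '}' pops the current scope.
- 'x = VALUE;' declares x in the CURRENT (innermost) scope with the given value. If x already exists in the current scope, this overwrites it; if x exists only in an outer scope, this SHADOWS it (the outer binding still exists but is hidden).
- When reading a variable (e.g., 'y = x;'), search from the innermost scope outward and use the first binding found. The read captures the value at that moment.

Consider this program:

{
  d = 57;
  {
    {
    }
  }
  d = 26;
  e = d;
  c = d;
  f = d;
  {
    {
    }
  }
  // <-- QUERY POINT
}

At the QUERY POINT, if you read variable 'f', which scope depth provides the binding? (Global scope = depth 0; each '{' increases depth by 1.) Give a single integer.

Answer: 1

Derivation:
Step 1: enter scope (depth=1)
Step 2: declare d=57 at depth 1
Step 3: enter scope (depth=2)
Step 4: enter scope (depth=3)
Step 5: exit scope (depth=2)
Step 6: exit scope (depth=1)
Step 7: declare d=26 at depth 1
Step 8: declare e=(read d)=26 at depth 1
Step 9: declare c=(read d)=26 at depth 1
Step 10: declare f=(read d)=26 at depth 1
Step 11: enter scope (depth=2)
Step 12: enter scope (depth=3)
Step 13: exit scope (depth=2)
Step 14: exit scope (depth=1)
Visible at query point: c=26 d=26 e=26 f=26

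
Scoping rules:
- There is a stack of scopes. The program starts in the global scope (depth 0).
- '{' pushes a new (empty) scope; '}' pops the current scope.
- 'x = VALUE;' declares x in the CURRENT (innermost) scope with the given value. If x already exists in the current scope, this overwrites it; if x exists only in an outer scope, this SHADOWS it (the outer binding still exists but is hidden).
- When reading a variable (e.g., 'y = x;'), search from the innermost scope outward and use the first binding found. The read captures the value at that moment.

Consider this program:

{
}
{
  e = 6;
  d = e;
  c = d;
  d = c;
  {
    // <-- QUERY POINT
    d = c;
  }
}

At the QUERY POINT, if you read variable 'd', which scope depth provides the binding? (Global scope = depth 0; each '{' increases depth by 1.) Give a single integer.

Step 1: enter scope (depth=1)
Step 2: exit scope (depth=0)
Step 3: enter scope (depth=1)
Step 4: declare e=6 at depth 1
Step 5: declare d=(read e)=6 at depth 1
Step 6: declare c=(read d)=6 at depth 1
Step 7: declare d=(read c)=6 at depth 1
Step 8: enter scope (depth=2)
Visible at query point: c=6 d=6 e=6

Answer: 1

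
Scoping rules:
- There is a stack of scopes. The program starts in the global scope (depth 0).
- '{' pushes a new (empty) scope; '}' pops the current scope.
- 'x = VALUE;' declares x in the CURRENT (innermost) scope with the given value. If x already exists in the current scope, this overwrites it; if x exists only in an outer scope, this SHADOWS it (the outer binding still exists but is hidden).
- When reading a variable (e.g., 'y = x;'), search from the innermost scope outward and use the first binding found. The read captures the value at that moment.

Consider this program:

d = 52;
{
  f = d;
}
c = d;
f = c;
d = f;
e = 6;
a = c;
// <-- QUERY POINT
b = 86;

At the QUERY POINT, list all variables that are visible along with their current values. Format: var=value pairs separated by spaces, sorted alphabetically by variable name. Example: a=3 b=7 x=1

Step 1: declare d=52 at depth 0
Step 2: enter scope (depth=1)
Step 3: declare f=(read d)=52 at depth 1
Step 4: exit scope (depth=0)
Step 5: declare c=(read d)=52 at depth 0
Step 6: declare f=(read c)=52 at depth 0
Step 7: declare d=(read f)=52 at depth 0
Step 8: declare e=6 at depth 0
Step 9: declare a=(read c)=52 at depth 0
Visible at query point: a=52 c=52 d=52 e=6 f=52

Answer: a=52 c=52 d=52 e=6 f=52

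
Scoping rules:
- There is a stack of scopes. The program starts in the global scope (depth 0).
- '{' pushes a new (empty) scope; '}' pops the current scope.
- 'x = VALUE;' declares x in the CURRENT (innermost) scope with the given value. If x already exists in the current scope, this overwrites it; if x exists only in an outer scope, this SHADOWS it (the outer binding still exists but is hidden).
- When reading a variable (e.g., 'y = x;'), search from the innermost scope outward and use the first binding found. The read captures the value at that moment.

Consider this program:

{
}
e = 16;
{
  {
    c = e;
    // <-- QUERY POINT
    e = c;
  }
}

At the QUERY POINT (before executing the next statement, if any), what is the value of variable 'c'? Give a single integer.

Answer: 16

Derivation:
Step 1: enter scope (depth=1)
Step 2: exit scope (depth=0)
Step 3: declare e=16 at depth 0
Step 4: enter scope (depth=1)
Step 5: enter scope (depth=2)
Step 6: declare c=(read e)=16 at depth 2
Visible at query point: c=16 e=16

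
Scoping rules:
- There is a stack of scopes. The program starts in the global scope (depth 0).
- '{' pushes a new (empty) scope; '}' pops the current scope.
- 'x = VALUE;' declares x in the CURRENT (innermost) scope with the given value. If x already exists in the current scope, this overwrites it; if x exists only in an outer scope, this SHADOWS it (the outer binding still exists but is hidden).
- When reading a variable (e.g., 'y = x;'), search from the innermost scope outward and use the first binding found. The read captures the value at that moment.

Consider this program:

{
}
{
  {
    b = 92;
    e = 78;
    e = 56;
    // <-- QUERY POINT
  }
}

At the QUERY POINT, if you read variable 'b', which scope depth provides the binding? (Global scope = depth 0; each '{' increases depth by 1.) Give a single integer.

Step 1: enter scope (depth=1)
Step 2: exit scope (depth=0)
Step 3: enter scope (depth=1)
Step 4: enter scope (depth=2)
Step 5: declare b=92 at depth 2
Step 6: declare e=78 at depth 2
Step 7: declare e=56 at depth 2
Visible at query point: b=92 e=56

Answer: 2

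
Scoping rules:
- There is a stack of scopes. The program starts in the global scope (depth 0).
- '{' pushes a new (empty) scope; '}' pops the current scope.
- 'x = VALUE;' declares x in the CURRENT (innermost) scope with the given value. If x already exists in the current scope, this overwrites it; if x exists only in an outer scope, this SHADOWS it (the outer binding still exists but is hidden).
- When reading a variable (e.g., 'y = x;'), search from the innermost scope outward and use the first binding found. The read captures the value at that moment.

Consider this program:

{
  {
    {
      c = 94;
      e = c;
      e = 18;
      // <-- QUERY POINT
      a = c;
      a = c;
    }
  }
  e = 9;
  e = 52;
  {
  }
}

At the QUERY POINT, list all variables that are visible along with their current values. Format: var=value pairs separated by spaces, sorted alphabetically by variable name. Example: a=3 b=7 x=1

Step 1: enter scope (depth=1)
Step 2: enter scope (depth=2)
Step 3: enter scope (depth=3)
Step 4: declare c=94 at depth 3
Step 5: declare e=(read c)=94 at depth 3
Step 6: declare e=18 at depth 3
Visible at query point: c=94 e=18

Answer: c=94 e=18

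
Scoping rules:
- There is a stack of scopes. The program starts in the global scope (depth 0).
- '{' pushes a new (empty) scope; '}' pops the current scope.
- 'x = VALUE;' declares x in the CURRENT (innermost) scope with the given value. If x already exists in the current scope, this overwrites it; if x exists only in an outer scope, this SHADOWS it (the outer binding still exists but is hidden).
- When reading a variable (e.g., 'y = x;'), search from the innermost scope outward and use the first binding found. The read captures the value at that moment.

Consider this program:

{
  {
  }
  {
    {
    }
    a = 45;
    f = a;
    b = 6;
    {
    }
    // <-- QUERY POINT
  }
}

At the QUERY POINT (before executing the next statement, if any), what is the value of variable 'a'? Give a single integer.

Answer: 45

Derivation:
Step 1: enter scope (depth=1)
Step 2: enter scope (depth=2)
Step 3: exit scope (depth=1)
Step 4: enter scope (depth=2)
Step 5: enter scope (depth=3)
Step 6: exit scope (depth=2)
Step 7: declare a=45 at depth 2
Step 8: declare f=(read a)=45 at depth 2
Step 9: declare b=6 at depth 2
Step 10: enter scope (depth=3)
Step 11: exit scope (depth=2)
Visible at query point: a=45 b=6 f=45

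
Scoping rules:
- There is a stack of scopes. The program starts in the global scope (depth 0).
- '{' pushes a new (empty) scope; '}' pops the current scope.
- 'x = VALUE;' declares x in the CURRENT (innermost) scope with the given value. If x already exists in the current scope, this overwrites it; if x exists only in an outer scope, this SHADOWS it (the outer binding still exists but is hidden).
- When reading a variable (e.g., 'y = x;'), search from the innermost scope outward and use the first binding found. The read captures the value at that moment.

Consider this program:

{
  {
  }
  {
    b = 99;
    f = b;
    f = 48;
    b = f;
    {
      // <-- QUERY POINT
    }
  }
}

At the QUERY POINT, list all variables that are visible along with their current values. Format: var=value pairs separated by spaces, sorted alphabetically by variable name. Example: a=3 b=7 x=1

Answer: b=48 f=48

Derivation:
Step 1: enter scope (depth=1)
Step 2: enter scope (depth=2)
Step 3: exit scope (depth=1)
Step 4: enter scope (depth=2)
Step 5: declare b=99 at depth 2
Step 6: declare f=(read b)=99 at depth 2
Step 7: declare f=48 at depth 2
Step 8: declare b=(read f)=48 at depth 2
Step 9: enter scope (depth=3)
Visible at query point: b=48 f=48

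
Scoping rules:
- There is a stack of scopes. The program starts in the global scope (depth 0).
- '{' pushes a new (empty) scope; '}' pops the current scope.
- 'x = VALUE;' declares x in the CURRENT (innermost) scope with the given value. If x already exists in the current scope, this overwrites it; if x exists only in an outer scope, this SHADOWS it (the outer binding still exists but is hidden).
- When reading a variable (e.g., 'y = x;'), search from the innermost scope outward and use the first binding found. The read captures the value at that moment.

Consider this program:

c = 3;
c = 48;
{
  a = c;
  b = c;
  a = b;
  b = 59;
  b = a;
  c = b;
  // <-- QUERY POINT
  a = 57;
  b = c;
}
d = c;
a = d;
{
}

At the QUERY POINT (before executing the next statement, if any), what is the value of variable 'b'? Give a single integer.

Step 1: declare c=3 at depth 0
Step 2: declare c=48 at depth 0
Step 3: enter scope (depth=1)
Step 4: declare a=(read c)=48 at depth 1
Step 5: declare b=(read c)=48 at depth 1
Step 6: declare a=(read b)=48 at depth 1
Step 7: declare b=59 at depth 1
Step 8: declare b=(read a)=48 at depth 1
Step 9: declare c=(read b)=48 at depth 1
Visible at query point: a=48 b=48 c=48

Answer: 48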